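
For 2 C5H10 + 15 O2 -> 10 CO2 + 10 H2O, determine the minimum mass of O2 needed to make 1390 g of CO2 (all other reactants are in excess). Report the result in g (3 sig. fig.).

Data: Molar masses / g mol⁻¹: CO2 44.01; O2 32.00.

n(CO2) = 1390 / 44.01 = 31.58 mol
n(O2) = (15/10) × 31.58 = 47.37 mol
mass = 47.37 × 32.00 = 1516 g

1520 g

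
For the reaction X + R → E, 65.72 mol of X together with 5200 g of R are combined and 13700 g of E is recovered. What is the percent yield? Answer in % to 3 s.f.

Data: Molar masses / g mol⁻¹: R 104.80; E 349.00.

n(X) = 65.72 mol
n(R) = 5200 / 104.80 = 49.62 mol
n/ν → X: 65.72, R: 49.62; R is limiting.
theoretical n(E) = (1/1) × 49.62 = 49.62 mol → 17320 g
% yield = 13700 / 17320 × 100 = 79.10 %

79.1 %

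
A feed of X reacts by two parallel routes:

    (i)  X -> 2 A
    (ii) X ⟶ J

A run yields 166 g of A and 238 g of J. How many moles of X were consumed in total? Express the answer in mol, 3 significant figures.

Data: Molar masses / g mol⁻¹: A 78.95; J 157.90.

2.56 mol

n(A) = 166 / 78.95 = 2.103 mol
n(J) = 238 / 157.90 = 1.507 mol
n(X) via (i) = (1/2)×2.103 = 1.052 mol
n(X) via (ii) = (1/1)×1.507 = 1.507 mol
total n(X) = 1.052 + 1.507 = 2.559 mol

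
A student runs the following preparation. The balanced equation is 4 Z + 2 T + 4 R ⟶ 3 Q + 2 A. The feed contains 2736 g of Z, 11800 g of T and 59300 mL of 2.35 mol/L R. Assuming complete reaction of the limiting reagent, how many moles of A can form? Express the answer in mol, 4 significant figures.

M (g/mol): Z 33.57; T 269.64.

n(Z) = 2736 / 33.57 = 81.50 mol
n(T) = 11800 / 269.64 = 43.76 mol
n(R) = 2.35 × 59300/1000 = 139.4 mol
n/ν → Z: 20.38, T: 21.88, R: 34.85; Z is limiting.
n(A) = (2/4) × 81.50 = 40.75 mol

40.75 mol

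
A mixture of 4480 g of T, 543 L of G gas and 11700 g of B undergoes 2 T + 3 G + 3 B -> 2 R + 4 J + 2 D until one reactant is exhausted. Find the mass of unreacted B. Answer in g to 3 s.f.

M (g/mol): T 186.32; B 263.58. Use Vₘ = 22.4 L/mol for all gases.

n(T) = 4480 / 186.32 = 24.04 mol
n(G) = 543.0 / 22.4 = 24.24 mol
n(B) = 11700 / 263.58 = 44.39 mol
n/ν for T = 24.04/2 = 12.02
n/ν for G = 24.24/3 = 8.080
n/ν for B = 44.39/3 = 14.80
Smallest n/ν is G → limiting reagent.
B consumed = (3/3) × 24.24 = 24.24 mol
B remaining = 44.39 − 24.24 = 20.15 mol
mass = 20.15 × 263.58 = 5311 g

5310 g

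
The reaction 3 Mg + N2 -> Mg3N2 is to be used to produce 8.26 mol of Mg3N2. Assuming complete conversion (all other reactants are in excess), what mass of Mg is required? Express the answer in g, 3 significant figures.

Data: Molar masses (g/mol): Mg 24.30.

n(Mg3N2) = 8.260 mol
n(Mg) = (3/1) × 8.260 = 24.78 mol
mass = 24.78 × 24.30 = 602.2 g

602 g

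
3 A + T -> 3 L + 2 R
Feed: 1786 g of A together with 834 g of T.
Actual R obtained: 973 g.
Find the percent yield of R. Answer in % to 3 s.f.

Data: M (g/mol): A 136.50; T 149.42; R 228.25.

48.9 %

n(A) = 1786 / 136.50 = 13.08 mol
n(T) = 834.0 / 149.42 = 5.582 mol
n/ν for A = 13.08/3 = 4.360
n/ν for T = 5.582/1 = 5.582
Smallest n/ν is A → limiting reagent.
theoretical n(R) = (2/3) × 13.08 = 8.720 mol → 1990 g
% yield = 973 / 1990 × 100 = 48.89 %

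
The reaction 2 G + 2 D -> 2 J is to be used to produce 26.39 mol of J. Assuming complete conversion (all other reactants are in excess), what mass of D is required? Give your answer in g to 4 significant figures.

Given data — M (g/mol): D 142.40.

3758 g

n(J) = 26.39 mol
n(D) = (2/2) × 26.39 = 26.39 mol
mass = 26.39 × 142.40 = 3758 g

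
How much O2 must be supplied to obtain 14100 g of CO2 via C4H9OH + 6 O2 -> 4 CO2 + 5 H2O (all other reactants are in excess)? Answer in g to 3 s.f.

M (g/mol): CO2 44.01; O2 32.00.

15400 g

n(CO2) = 14100 / 44.01 = 320.4 mol
n(O2) = (6/4) × 320.4 = 480.6 mol
mass = 480.6 × 32.00 = 15380 g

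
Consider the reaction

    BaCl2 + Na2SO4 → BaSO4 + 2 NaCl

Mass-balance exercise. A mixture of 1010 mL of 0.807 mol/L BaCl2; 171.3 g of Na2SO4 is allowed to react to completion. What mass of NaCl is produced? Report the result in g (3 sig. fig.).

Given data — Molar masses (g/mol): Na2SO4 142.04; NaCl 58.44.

n(BaCl2) = 0.807 × 1010/1000 = 0.8151 mol
n(Na2SO4) = 171.3 / 142.04 = 1.206 mol
n/ν for BaCl2 = 0.8151/1 = 0.8151
n/ν for Na2SO4 = 1.206/1 = 1.206
Smallest n/ν is BaCl2 → limiting reagent.
n(NaCl) = (2/1) × 0.8151 = 1.630 mol
mass = 1.630 × 58.44 = 95.26 g

95.3 g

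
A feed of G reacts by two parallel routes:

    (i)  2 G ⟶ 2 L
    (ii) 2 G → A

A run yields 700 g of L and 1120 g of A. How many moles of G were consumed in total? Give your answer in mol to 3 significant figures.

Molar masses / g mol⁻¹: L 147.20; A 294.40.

12.4 mol

n(L) = 700 / 147.20 = 4.755 mol
n(A) = 1120 / 294.40 = 3.804 mol
n(G) via (i) = (2/2)×4.755 = 4.755 mol
n(G) via (ii) = (2/1)×3.804 = 7.608 mol
total n(G) = 4.755 + 7.608 = 12.36 mol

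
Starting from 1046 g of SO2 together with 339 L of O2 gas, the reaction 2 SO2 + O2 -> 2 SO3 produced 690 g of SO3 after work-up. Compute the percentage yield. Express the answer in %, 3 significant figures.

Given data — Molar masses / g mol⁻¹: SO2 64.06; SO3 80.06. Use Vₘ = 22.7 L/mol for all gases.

52.8 %

n(SO2) = 1046 / 64.06 = 16.33 mol
n(O2) = 339.0 / 22.7 = 14.93 mol
n/ν for SO2 = 16.33/2 = 8.165
n/ν for O2 = 14.93/1 = 14.93
Smallest n/ν is SO2 → limiting reagent.
theoretical n(SO3) = (2/2) × 16.33 = 16.33 mol → 1307 g
% yield = 690 / 1307 × 100 = 52.79 %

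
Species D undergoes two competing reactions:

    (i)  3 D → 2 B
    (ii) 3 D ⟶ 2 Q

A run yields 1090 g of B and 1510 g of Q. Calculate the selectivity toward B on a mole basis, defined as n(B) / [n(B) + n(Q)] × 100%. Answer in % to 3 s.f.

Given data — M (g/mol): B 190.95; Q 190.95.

n(B) = 1090 / 190.95 = 5.708 mol
n(Q) = 1510 / 190.95 = 7.908 mol
selectivity = 5.708/(5.708+7.908) × 100 = 41.92 %

41.9 %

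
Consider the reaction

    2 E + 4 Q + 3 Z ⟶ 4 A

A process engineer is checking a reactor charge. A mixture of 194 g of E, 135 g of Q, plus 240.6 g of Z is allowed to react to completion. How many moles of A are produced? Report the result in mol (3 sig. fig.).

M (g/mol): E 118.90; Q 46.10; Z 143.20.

n(E) = 194.0 / 118.90 = 1.632 mol
n(Q) = 135.0 / 46.10 = 2.928 mol
n(Z) = 240.6 / 143.20 = 1.680 mol
n/ν for E = 1.632/2 = 0.8160
n/ν for Q = 2.928/4 = 0.7320
n/ν for Z = 1.680/3 = 0.5600
Smallest n/ν is Z → limiting reagent.
n(A) = (4/3) × 1.680 = 2.240 mol

2.24 mol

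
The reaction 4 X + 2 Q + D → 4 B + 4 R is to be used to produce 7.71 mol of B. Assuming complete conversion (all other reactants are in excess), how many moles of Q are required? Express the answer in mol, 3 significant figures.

3.86 mol

n(B) = 7.710 mol
n(Q) = (2/4) × 7.710 = 3.855 mol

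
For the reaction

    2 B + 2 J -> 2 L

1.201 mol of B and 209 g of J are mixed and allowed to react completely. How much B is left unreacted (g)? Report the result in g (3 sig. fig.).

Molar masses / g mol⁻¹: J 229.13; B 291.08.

n(B) = 1.201 mol
n(J) = 209.0 / 229.13 = 0.9121 mol
n/ν → B: 0.6005, J: 0.4561; J is limiting.
B consumed = (2/2) × 0.9121 = 0.9121 mol
B remaining = 1.201 − 0.9121 = 0.2889 mol
mass = 0.2889 × 291.08 = 84.09 g

84.1 g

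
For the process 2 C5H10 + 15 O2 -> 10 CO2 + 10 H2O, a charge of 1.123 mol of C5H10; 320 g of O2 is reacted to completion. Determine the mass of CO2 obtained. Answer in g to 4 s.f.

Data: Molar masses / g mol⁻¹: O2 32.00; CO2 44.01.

247.1 g

n(C5H10) = 1.123 mol
n(O2) = 320.0 / 32.00 = 10.00 mol
n/ν for C5H10 = 1.123/2 = 0.5615
n/ν for O2 = 10.00/15 = 0.6667
Smallest n/ν is C5H10 → limiting reagent.
n(CO2) = (10/2) × 1.123 = 5.615 mol
mass = 5.615 × 44.01 = 247.1 g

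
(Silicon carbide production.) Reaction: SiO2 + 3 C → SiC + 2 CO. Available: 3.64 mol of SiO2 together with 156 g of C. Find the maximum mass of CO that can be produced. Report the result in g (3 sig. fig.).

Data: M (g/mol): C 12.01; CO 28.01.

204 g

n(SiO2) = 3.640 mol
n(C) = 156.0 / 12.01 = 12.99 mol
n/ν for SiO2 = 3.640/1 = 3.640
n/ν for C = 12.99/3 = 4.330
Smallest n/ν is SiO2 → limiting reagent.
n(CO) = (2/1) × 3.640 = 7.280 mol
mass = 7.280 × 28.01 = 203.9 g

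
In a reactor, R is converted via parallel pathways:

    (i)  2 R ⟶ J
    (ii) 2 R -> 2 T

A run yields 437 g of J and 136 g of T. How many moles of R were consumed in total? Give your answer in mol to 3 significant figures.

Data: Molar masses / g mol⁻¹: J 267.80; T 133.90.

4.28 mol

n(J) = 437 / 267.80 = 1.632 mol
n(T) = 136 / 133.90 = 1.016 mol
n(R) via (i) = (2/1)×1.632 = 3.264 mol
n(R) via (ii) = (2/2)×1.016 = 1.016 mol
total n(R) = 3.264 + 1.016 = 4.280 mol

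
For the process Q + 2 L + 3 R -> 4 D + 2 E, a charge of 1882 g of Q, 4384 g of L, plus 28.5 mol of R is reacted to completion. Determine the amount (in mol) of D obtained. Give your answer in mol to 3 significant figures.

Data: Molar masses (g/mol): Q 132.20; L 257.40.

n(Q) = 1882 / 132.20 = 14.24 mol
n(L) = 4384 / 257.40 = 17.03 mol
n(R) = 28.50 mol
n/ν for Q = 14.24/1 = 14.24
n/ν for L = 17.03/2 = 8.515
n/ν for R = 28.50/3 = 9.500
Smallest n/ν is L → limiting reagent.
n(D) = (4/2) × 17.03 = 34.06 mol

34.1 mol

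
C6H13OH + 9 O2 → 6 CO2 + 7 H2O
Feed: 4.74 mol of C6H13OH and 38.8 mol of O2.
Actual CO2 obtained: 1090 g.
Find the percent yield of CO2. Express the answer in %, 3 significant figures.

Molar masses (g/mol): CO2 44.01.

95.7 %

n(C6H13OH) = 4.740 mol
n(O2) = 38.80 mol
n/ν for C6H13OH = 4.740/1 = 4.740
n/ν for O2 = 38.80/9 = 4.311
Smallest n/ν is O2 → limiting reagent.
theoretical n(CO2) = (6/9) × 38.80 = 25.87 mol → 1139 g
% yield = 1090 / 1139 × 100 = 95.70 %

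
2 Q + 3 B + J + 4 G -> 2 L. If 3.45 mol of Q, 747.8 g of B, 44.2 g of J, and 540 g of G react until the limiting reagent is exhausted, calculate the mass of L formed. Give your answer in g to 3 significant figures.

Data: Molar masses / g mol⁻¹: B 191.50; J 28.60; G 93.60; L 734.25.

n(Q) = 3.450 mol
n(B) = 747.8 / 191.50 = 3.905 mol
n(J) = 44.20 / 28.60 = 1.545 mol
n(G) = 540.0 / 93.60 = 5.769 mol
n/ν for Q = 3.450/2 = 1.725
n/ν for B = 3.905/3 = 1.302
n/ν for J = 1.545/1 = 1.545
n/ν for G = 5.769/4 = 1.442
Smallest n/ν is B → limiting reagent.
n(L) = (2/3) × 3.905 = 2.603 mol
mass = 2.603 × 734.25 = 1911 g

1910 g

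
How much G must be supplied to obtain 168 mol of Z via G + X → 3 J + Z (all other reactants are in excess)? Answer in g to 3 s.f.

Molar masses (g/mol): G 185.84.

31200 g

n(Z) = 168.0 mol
n(G) = (1/1) × 168.0 = 168.0 mol
mass = 168.0 × 185.84 = 31220 g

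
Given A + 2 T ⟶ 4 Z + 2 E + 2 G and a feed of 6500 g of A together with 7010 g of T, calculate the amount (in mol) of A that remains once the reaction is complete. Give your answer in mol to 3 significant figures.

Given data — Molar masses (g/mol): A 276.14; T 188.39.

n(A) = 6500 / 276.14 = 23.54 mol
n(T) = 7010 / 188.39 = 37.21 mol
n/ν → A: 23.54, T: 18.61; T is limiting.
A consumed = (1/2) × 37.21 = 18.61 mol
A remaining = 23.54 − 18.61 = 4.930 mol

4.93 mol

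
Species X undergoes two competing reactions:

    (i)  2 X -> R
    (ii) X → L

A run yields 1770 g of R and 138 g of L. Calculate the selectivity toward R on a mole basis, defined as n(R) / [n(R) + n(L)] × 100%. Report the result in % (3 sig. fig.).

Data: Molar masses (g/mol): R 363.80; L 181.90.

n(R) = 1770 / 363.80 = 4.865 mol
n(L) = 138 / 181.90 = 0.7587 mol
selectivity = 4.865/(4.865+0.7587) × 100 = 86.51 %

86.5 %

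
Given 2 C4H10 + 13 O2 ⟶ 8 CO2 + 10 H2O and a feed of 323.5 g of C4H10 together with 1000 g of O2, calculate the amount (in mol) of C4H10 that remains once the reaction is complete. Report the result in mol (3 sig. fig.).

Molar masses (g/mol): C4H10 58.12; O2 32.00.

n(C4H10) = 323.5 / 58.12 = 5.566 mol
n(O2) = 1000 / 32.00 = 31.25 mol
n/ν for C4H10 = 5.566/2 = 2.783
n/ν for O2 = 31.25/13 = 2.404
Smallest n/ν is O2 → limiting reagent.
C4H10 consumed = (2/13) × 31.25 = 4.808 mol
C4H10 remaining = 5.566 − 4.808 = 0.7580 mol

0.758 mol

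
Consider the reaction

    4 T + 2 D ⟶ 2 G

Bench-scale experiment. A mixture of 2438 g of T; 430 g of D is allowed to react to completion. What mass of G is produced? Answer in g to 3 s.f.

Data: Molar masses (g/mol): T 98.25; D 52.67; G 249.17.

n(T) = 2438 / 98.25 = 24.81 mol
n(D) = 430.0 / 52.67 = 8.164 mol
n/ν for T = 24.81/4 = 6.203
n/ν for D = 8.164/2 = 4.082
Smallest n/ν is D → limiting reagent.
n(G) = (2/2) × 8.164 = 8.164 mol
mass = 8.164 × 249.17 = 2034 g

2030 g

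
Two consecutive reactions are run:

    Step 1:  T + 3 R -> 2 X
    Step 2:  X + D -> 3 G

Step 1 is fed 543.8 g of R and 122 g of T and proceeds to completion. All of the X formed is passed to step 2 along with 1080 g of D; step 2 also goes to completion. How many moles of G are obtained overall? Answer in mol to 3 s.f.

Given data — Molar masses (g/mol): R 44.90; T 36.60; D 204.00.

15.9 mol

Step 1:
n(R) = 543.8 / 44.90 = 12.11 mol
n(T) = 122.0 / 36.60 = 3.333 mol
n/ν for R = 12.11/3 = 4.037
n/ν for T = 3.333/1 = 3.333
Smallest n/ν is T → limiting reagent.
n(X) produced = (2/1) × 3.333 = 6.666 mol
Step 2:
n(X) available = 6.666 mol
n(D) = 1080 / 204.00 = 5.294 mol
n/ν for X = 6.666/1 = 6.666
n/ν for D = 5.294/1 = 5.294
Smallest n/ν is D → limiting reagent.
n(G) = (3/1) × 5.294 = 15.88 mol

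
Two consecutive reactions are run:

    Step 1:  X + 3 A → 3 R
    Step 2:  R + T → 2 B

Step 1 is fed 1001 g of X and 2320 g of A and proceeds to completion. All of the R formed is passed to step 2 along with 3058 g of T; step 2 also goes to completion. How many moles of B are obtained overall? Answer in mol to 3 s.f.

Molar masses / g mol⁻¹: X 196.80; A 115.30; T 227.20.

Step 1:
n(X) = 1001 / 196.80 = 5.086 mol
n(A) = 2320 / 115.30 = 20.12 mol
n/ν → X: 5.086, A: 6.707; X is limiting.
n(R) produced = (3/1) × 5.086 = 15.26 mol
Step 2:
n(R) available = 15.26 mol
n(T) = 3058 / 227.20 = 13.46 mol
n/ν → R: 15.26, T: 13.46; T is limiting.
n(B) = (2/1) × 13.46 = 26.92 mol

26.9 mol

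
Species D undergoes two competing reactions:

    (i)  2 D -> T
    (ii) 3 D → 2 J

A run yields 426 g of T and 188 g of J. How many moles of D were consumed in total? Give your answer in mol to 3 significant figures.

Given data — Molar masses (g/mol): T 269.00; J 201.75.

4.57 mol

n(T) = 426 / 269.00 = 1.584 mol
n(J) = 188 / 201.75 = 0.9318 mol
n(D) via (i) = (2/1)×1.584 = 3.168 mol
n(D) via (ii) = (3/2)×0.9318 = 1.398 mol
total n(D) = 3.168 + 1.398 = 4.566 mol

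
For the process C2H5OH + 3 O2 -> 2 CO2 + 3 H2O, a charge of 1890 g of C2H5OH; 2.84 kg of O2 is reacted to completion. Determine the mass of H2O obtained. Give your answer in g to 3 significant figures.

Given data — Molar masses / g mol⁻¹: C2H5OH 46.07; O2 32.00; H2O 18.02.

1600 g

n(C2H5OH) = 1890 / 46.07 = 41.02 mol
n(O2) = 2.840×1000 / 32.00 = 88.75 mol
n/ν for C2H5OH = 41.02/1 = 41.02
n/ν for O2 = 88.75/3 = 29.58
Smallest n/ν is O2 → limiting reagent.
n(H2O) = (3/3) × 88.75 = 88.75 mol
mass = 88.75 × 18.02 = 1599 g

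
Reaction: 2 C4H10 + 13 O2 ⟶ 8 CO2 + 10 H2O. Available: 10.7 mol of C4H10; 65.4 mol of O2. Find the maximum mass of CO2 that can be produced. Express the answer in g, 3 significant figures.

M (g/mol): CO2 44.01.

n(C4H10) = 10.70 mol
n(O2) = 65.40 mol
n/ν for C4H10 = 10.70/2 = 5.350
n/ν for O2 = 65.40/13 = 5.031
Smallest n/ν is O2 → limiting reagent.
n(CO2) = (8/13) × 65.40 = 40.25 mol
mass = 40.25 × 44.01 = 1771 g

1770 g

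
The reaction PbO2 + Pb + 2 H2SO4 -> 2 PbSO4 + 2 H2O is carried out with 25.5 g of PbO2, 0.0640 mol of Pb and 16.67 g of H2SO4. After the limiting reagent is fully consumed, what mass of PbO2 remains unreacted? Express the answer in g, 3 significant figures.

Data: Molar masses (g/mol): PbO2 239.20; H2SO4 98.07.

n(PbO2) = 25.50 / 239.20 = 0.1066 mol
n(Pb) = 0.06400 mol
n(H2SO4) = 16.67 / 98.07 = 0.1700 mol
n/ν for PbO2 = 0.1066/1 = 0.1066
n/ν for Pb = 0.06400/1 = 0.06400
n/ν for H2SO4 = 0.1700/2 = 0.08500
Smallest n/ν is Pb → limiting reagent.
PbO2 consumed = (1/1) × 0.06400 = 0.06400 mol
PbO2 remaining = 0.1066 − 0.06400 = 0.04260 mol
mass = 0.04260 × 239.20 = 10.19 g

10.2 g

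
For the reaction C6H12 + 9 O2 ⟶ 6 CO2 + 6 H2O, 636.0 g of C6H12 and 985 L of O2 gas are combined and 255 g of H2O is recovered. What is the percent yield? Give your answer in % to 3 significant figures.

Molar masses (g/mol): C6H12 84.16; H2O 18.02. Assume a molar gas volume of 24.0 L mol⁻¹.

51.7 %

n(C6H12) = 636.0 / 84.16 = 7.557 mol
n(O2) = 985.0 / 24.0 = 41.04 mol
n/ν → C6H12: 7.557, O2: 4.560; O2 is limiting.
theoretical n(H2O) = (6/9) × 41.04 = 27.36 mol → 493.0 g
% yield = 255 / 493.0 × 100 = 51.72 %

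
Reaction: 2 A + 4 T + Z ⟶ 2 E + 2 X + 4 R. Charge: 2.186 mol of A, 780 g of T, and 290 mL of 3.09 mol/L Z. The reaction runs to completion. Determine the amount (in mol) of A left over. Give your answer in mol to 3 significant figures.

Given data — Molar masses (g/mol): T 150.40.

n(A) = 2.186 mol
n(T) = 780.0 / 150.40 = 5.186 mol
n(Z) = 3.09 × 290.0/1000 = 0.8961 mol
n/ν → A: 1.093, T: 1.297, Z: 0.8961; Z is limiting.
A consumed = (2/1) × 0.8961 = 1.792 mol
A remaining = 2.186 − 1.792 = 0.3940 mol

0.394 mol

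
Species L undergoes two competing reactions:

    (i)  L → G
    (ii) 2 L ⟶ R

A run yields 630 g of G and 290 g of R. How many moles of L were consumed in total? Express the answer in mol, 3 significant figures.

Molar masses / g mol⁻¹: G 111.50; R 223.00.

8.25 mol

n(G) = 630 / 111.50 = 5.650 mol
n(R) = 290 / 223.00 = 1.300 mol
n(L) via (i) = (1/1)×5.650 = 5.650 mol
n(L) via (ii) = (2/1)×1.300 = 2.600 mol
total n(L) = 5.650 + 2.600 = 8.250 mol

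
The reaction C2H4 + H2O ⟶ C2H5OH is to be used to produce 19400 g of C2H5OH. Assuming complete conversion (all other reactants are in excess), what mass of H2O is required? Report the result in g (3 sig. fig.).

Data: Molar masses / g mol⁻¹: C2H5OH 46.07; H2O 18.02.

7590 g

n(C2H5OH) = 19400 / 46.07 = 421.1 mol
n(H2O) = (1/1) × 421.1 = 421.1 mol
mass = 421.1 × 18.02 = 7588 g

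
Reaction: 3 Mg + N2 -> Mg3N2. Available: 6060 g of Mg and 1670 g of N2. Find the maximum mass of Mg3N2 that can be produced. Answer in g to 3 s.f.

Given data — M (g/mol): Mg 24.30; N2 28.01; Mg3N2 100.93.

6020 g

n(Mg) = 6060 / 24.30 = 249.4 mol
n(N2) = 1670 / 28.01 = 59.62 mol
n/ν for Mg = 249.4/3 = 83.13
n/ν for N2 = 59.62/1 = 59.62
Smallest n/ν is N2 → limiting reagent.
n(Mg3N2) = (1/1) × 59.62 = 59.62 mol
mass = 59.62 × 100.93 = 6017 g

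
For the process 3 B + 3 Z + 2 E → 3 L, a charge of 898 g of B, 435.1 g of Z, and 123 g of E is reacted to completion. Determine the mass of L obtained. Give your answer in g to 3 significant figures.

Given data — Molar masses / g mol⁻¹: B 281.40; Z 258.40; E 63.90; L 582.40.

981 g

n(B) = 898.0 / 281.40 = 3.191 mol
n(Z) = 435.1 / 258.40 = 1.684 mol
n(E) = 123.0 / 63.90 = 1.925 mol
n/ν for B = 3.191/3 = 1.064
n/ν for Z = 1.684/3 = 0.5613
n/ν for E = 1.925/2 = 0.9625
Smallest n/ν is Z → limiting reagent.
n(L) = (3/3) × 1.684 = 1.684 mol
mass = 1.684 × 582.40 = 980.8 g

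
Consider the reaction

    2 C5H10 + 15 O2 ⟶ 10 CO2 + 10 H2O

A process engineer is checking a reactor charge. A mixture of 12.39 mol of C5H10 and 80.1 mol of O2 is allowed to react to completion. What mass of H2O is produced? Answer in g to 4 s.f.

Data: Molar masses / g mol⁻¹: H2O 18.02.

962.3 g

n(C5H10) = 12.39 mol
n(O2) = 80.10 mol
n/ν for C5H10 = 12.39/2 = 6.195
n/ν for O2 = 80.10/15 = 5.340
Smallest n/ν is O2 → limiting reagent.
n(H2O) = (10/15) × 80.10 = 53.40 mol
mass = 53.40 × 18.02 = 962.3 g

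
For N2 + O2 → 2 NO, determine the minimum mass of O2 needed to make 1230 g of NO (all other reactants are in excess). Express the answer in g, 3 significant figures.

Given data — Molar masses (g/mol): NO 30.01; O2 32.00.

656 g

n(NO) = 1230 / 30.01 = 40.99 mol
n(O2) = (1/2) × 40.99 = 20.50 mol
mass = 20.50 × 32.00 = 656.0 g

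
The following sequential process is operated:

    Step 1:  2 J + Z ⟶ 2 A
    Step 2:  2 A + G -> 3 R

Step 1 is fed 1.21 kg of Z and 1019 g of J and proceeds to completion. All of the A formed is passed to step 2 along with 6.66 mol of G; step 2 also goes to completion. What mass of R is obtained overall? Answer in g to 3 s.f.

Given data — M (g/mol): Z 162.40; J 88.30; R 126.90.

2200 g

Step 1:
n(Z) = 1.210×1000 / 162.40 = 7.451 mol
n(J) = 1019 / 88.30 = 11.54 mol
n/ν → Z: 7.451, J: 5.770; J is limiting.
n(A) produced = (2/2) × 11.54 = 11.54 mol
Step 2:
n(A) available = 11.54 mol
n(G) = 6.660 mol
n/ν → A: 5.770, G: 6.660; A is limiting.
n(R) = (3/2) × 11.54 = 17.31 mol
mass = 17.31 × 126.90 = 2197 g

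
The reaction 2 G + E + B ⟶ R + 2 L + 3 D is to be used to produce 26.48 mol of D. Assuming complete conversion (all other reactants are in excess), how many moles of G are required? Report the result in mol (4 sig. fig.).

n(D) = 26.48 mol
n(G) = (2/3) × 26.48 = 17.65 mol

17.65 mol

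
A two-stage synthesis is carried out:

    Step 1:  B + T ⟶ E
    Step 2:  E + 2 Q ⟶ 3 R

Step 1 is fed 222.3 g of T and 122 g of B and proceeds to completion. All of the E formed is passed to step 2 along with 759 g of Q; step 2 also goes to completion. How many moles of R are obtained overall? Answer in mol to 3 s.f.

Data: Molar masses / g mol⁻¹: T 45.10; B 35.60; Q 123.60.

9.21 mol

Step 1:
n(T) = 222.3 / 45.10 = 4.929 mol
n(B) = 122.0 / 35.60 = 3.427 mol
n/ν for T = 4.929/1 = 4.929
n/ν for B = 3.427/1 = 3.427
Smallest n/ν is B → limiting reagent.
n(E) produced = (1/1) × 3.427 = 3.427 mol
Step 2:
n(E) available = 3.427 mol
n(Q) = 759.0 / 123.60 = 6.141 mol
n/ν for E = 3.427/1 = 3.427
n/ν for Q = 6.141/2 = 3.071
Smallest n/ν is Q → limiting reagent.
n(R) = (3/2) × 6.141 = 9.212 mol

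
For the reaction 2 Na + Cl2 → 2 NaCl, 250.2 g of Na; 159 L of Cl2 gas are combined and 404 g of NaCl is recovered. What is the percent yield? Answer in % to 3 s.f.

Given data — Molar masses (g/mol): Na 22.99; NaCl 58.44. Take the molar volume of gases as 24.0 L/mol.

n(Na) = 250.2 / 22.99 = 10.88 mol
n(Cl2) = 159.0 / 24.0 = 6.625 mol
n/ν for Na = 10.88/2 = 5.440
n/ν for Cl2 = 6.625/1 = 6.625
Smallest n/ν is Na → limiting reagent.
theoretical n(NaCl) = (2/2) × 10.88 = 10.88 mol → 635.8 g
% yield = 404 / 635.8 × 100 = 63.54 %

63.5 %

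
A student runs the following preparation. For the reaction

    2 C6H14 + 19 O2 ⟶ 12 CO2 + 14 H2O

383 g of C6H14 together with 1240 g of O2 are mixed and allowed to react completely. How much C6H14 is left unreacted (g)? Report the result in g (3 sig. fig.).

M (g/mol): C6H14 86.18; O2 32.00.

n(C6H14) = 383.0 / 86.18 = 4.444 mol
n(O2) = 1240 / 32.00 = 38.75 mol
n/ν for C6H14 = 4.444/2 = 2.222
n/ν for O2 = 38.75/19 = 2.039
Smallest n/ν is O2 → limiting reagent.
C6H14 consumed = (2/19) × 38.75 = 4.079 mol
C6H14 remaining = 4.444 − 4.079 = 0.3650 mol
mass = 0.3650 × 86.18 = 31.46 g

31.5 g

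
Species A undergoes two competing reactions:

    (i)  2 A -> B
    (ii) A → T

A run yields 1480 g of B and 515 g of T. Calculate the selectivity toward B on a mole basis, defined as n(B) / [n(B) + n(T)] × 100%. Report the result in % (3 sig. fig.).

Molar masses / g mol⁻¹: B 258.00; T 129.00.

n(B) = 1480 / 258.00 = 5.736 mol
n(T) = 515 / 129.00 = 3.992 mol
selectivity = 5.736/(5.736+3.992) × 100 = 58.96 %

59.0 %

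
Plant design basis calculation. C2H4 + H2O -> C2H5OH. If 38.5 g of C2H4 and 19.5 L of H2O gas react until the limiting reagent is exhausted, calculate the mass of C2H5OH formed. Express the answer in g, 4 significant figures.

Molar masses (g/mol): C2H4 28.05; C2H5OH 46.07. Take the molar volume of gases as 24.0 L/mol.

n(C2H4) = 38.50 / 28.05 = 1.373 mol
n(H2O) = 19.50 / 24.0 = 0.8125 mol
n/ν → C2H4: 1.373, H2O: 0.8125; H2O is limiting.
n(C2H5OH) = (1/1) × 0.8125 = 0.8125 mol
mass = 0.8125 × 46.07 = 37.43 g

37.43 g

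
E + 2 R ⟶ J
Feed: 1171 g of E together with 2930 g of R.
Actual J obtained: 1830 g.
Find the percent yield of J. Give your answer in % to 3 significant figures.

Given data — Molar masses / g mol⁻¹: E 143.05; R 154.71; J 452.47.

n(E) = 1171 / 143.05 = 8.186 mol
n(R) = 2930 / 154.71 = 18.94 mol
n/ν → E: 8.186, R: 9.470; E is limiting.
theoretical n(J) = (1/1) × 8.186 = 8.186 mol → 3704 g
% yield = 1830 / 3704 × 100 = 49.41 %

49.4 %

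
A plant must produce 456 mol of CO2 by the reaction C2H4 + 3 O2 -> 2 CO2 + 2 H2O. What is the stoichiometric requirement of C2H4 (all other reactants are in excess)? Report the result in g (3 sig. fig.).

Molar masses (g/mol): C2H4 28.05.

n(CO2) = 456.0 mol
n(C2H4) = (1/2) × 456.0 = 228.0 mol
mass = 228.0 × 28.05 = 6395 g

6400 g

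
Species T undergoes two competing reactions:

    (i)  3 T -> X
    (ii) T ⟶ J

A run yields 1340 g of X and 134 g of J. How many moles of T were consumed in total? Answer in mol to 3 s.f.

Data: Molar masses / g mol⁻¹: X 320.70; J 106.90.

13.8 mol

n(X) = 1340 / 320.70 = 4.178 mol
n(J) = 134 / 106.90 = 1.254 mol
n(T) via (i) = (3/1)×4.178 = 12.53 mol
n(T) via (ii) = (1/1)×1.254 = 1.254 mol
total n(T) = 12.53 + 1.254 = 13.78 mol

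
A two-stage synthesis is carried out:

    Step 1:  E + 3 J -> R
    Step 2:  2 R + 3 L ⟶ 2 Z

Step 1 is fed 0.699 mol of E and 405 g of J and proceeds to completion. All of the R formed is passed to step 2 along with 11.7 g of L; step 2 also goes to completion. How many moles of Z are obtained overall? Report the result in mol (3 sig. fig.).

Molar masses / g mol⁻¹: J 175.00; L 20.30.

0.384 mol

Step 1:
n(E) = 0.6990 mol
n(J) = 405.0 / 175.00 = 2.314 mol
n/ν for E = 0.6990/1 = 0.6990
n/ν for J = 2.314/3 = 0.7713
Smallest n/ν is E → limiting reagent.
n(R) produced = (1/1) × 0.6990 = 0.6990 mol
Step 2:
n(R) available = 0.6990 mol
n(L) = 11.70 / 20.30 = 0.5764 mol
n/ν for R = 0.6990/2 = 0.3495
n/ν for L = 0.5764/3 = 0.1921
Smallest n/ν is L → limiting reagent.
n(Z) = (2/3) × 0.5764 = 0.3843 mol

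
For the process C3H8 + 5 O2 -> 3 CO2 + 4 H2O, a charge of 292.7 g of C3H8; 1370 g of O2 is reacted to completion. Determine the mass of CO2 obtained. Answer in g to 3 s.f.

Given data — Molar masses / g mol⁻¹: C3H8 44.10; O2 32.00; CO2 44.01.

n(C3H8) = 292.7 / 44.10 = 6.637 mol
n(O2) = 1370 / 32.00 = 42.81 mol
n/ν for C3H8 = 6.637/1 = 6.637
n/ν for O2 = 42.81/5 = 8.562
Smallest n/ν is C3H8 → limiting reagent.
n(CO2) = (3/1) × 6.637 = 19.91 mol
mass = 19.91 × 44.01 = 876.2 g

876 g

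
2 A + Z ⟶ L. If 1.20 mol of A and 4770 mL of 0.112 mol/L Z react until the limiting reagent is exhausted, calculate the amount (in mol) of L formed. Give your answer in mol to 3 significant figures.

0.534 mol

n(A) = 1.200 mol
n(Z) = 0.112 × 4770/1000 = 0.5342 mol
n/ν for A = 1.200/2 = 0.6000
n/ν for Z = 0.5342/1 = 0.5342
Smallest n/ν is Z → limiting reagent.
n(L) = (1/1) × 0.5342 = 0.5342 mol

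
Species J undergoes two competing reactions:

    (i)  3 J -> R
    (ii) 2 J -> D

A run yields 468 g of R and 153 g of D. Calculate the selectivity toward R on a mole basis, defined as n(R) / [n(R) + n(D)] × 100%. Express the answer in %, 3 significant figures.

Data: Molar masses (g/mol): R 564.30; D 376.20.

n(R) = 468 / 564.30 = 0.8293 mol
n(D) = 153 / 376.20 = 0.4067 mol
selectivity = 0.8293/(0.8293+0.4067) × 100 = 67.10 %

67.1 %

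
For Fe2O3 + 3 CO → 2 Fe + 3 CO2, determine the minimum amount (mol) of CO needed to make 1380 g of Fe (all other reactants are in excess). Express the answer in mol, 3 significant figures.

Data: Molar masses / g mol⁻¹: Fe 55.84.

37.1 mol

n(Fe) = 1380 / 55.84 = 24.71 mol
n(CO) = (3/2) × 24.71 = 37.07 mol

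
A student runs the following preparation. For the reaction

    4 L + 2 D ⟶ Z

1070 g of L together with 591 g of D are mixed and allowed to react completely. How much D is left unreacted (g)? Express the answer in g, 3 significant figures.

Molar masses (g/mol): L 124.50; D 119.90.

75.8 g

n(L) = 1070 / 124.50 = 8.594 mol
n(D) = 591.0 / 119.90 = 4.929 mol
n/ν for L = 8.594/4 = 2.149
n/ν for D = 4.929/2 = 2.465
Smallest n/ν is L → limiting reagent.
D consumed = (2/4) × 8.594 = 4.297 mol
D remaining = 4.929 − 4.297 = 0.6320 mol
mass = 0.6320 × 119.90 = 75.78 g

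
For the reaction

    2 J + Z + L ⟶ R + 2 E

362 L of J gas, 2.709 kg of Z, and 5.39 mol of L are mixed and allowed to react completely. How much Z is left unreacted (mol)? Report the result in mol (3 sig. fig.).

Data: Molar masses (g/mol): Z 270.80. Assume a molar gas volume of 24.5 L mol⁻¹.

4.61 mol

n(J) = 362.0 / 24.5 = 14.78 mol
n(Z) = 2.709×1000 / 270.80 = 10.00 mol
n(L) = 5.390 mol
n/ν → J: 7.390, Z: 10.00, L: 5.390; L is limiting.
Z consumed = (1/1) × 5.390 = 5.390 mol
Z remaining = 10.00 − 5.390 = 4.610 mol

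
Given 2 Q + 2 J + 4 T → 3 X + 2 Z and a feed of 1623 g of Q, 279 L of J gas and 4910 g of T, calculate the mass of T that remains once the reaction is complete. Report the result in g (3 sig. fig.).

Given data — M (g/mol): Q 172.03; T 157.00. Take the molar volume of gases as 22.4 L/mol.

n(Q) = 1623 / 172.03 = 9.434 mol
n(J) = 279.0 / 22.4 = 12.46 mol
n(T) = 4910 / 157.00 = 31.27 mol
n/ν for Q = 9.434/2 = 4.717
n/ν for J = 12.46/2 = 6.230
n/ν for T = 31.27/4 = 7.818
Smallest n/ν is Q → limiting reagent.
T consumed = (4/2) × 9.434 = 18.87 mol
T remaining = 31.27 − 18.87 = 12.40 mol
mass = 12.40 × 157.00 = 1947 g

1950 g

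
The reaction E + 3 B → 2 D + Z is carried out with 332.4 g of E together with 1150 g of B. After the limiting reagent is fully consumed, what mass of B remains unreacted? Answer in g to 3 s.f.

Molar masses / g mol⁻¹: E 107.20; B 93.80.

n(E) = 332.4 / 107.20 = 3.101 mol
n(B) = 1150 / 93.80 = 12.26 mol
n/ν for E = 3.101/1 = 3.101
n/ν for B = 12.26/3 = 4.087
Smallest n/ν is E → limiting reagent.
B consumed = (3/1) × 3.101 = 9.303 mol
B remaining = 12.26 − 9.303 = 2.957 mol
mass = 2.957 × 93.80 = 277.4 g

277 g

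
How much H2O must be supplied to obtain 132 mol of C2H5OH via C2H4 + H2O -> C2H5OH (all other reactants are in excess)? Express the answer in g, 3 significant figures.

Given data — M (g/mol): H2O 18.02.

n(C2H5OH) = 132.0 mol
n(H2O) = (1/1) × 132.0 = 132.0 mol
mass = 132.0 × 18.02 = 2379 g

2380 g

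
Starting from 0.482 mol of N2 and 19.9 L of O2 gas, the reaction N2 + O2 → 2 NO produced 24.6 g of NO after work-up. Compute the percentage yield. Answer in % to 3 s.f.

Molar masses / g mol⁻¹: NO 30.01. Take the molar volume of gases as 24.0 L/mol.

85.0 %

n(N2) = 0.4820 mol
n(O2) = 19.90 / 24.0 = 0.8292 mol
n/ν for N2 = 0.4820/1 = 0.4820
n/ν for O2 = 0.8292/1 = 0.8292
Smallest n/ν is N2 → limiting reagent.
theoretical n(NO) = (2/1) × 0.4820 = 0.9640 mol → 28.93 g
% yield = 24.6 / 28.93 × 100 = 85.03 %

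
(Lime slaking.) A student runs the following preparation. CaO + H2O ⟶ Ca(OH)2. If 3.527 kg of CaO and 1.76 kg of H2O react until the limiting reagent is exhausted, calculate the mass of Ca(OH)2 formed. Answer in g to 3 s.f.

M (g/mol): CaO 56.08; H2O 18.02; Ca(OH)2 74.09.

n(CaO) = 3.527×1000 / 56.08 = 62.89 mol
n(H2O) = 1.760×1000 / 18.02 = 97.67 mol
n/ν for CaO = 62.89/1 = 62.89
n/ν for H2O = 97.67/1 = 97.67
Smallest n/ν is CaO → limiting reagent.
n(Ca(OH)2) = (1/1) × 62.89 = 62.89 mol
mass = 62.89 × 74.09 = 4660 g

4660 g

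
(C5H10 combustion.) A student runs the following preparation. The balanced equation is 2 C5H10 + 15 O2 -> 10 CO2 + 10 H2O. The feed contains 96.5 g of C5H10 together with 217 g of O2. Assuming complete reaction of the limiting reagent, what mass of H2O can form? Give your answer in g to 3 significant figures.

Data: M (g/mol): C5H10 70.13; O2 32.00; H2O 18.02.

81.5 g

n(C5H10) = 96.50 / 70.13 = 1.376 mol
n(O2) = 217.0 / 32.00 = 6.781 mol
n/ν for C5H10 = 1.376/2 = 0.6880
n/ν for O2 = 6.781/15 = 0.4521
Smallest n/ν is O2 → limiting reagent.
n(H2O) = (10/15) × 6.781 = 4.521 mol
mass = 4.521 × 18.02 = 81.47 g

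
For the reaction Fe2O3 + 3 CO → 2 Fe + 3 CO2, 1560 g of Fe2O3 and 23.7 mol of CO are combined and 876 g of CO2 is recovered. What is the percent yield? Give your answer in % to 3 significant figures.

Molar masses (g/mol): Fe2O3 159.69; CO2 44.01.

n(Fe2O3) = 1560 / 159.69 = 9.769 mol
n(CO) = 23.70 mol
n/ν for Fe2O3 = 9.769/1 = 9.769
n/ν for CO = 23.70/3 = 7.900
Smallest n/ν is CO → limiting reagent.
theoretical n(CO2) = (3/3) × 23.70 = 23.70 mol → 1043 g
% yield = 876 / 1043 × 100 = 83.99 %

84.0 %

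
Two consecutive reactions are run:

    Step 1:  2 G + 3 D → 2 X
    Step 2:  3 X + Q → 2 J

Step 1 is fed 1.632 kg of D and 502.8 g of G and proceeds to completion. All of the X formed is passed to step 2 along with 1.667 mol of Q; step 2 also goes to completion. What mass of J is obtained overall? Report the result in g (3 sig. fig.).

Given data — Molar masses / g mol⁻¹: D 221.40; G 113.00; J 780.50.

Step 1:
n(D) = 1.632×1000 / 221.40 = 7.371 mol
n(G) = 502.8 / 113.00 = 4.450 mol
n/ν for D = 7.371/3 = 2.457
n/ν for G = 4.450/2 = 2.225
Smallest n/ν is G → limiting reagent.
n(X) produced = (2/2) × 4.450 = 4.450 mol
Step 2:
n(X) available = 4.450 mol
n(Q) = 1.667 mol
n/ν for X = 4.450/3 = 1.483
n/ν for Q = 1.667/1 = 1.667
Smallest n/ν is X → limiting reagent.
n(J) = (2/3) × 4.450 = 2.967 mol
mass = 2.967 × 780.50 = 2316 g

2320 g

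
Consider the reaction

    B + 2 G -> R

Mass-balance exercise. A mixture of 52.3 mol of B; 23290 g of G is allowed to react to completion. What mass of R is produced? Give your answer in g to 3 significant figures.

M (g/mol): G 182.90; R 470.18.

24600 g

n(B) = 52.30 mol
n(G) = 23290 / 182.90 = 127.3 mol
n/ν for B = 52.30/1 = 52.30
n/ν for G = 127.3/2 = 63.65
Smallest n/ν is B → limiting reagent.
n(R) = (1/1) × 52.30 = 52.30 mol
mass = 52.30 × 470.18 = 24590 g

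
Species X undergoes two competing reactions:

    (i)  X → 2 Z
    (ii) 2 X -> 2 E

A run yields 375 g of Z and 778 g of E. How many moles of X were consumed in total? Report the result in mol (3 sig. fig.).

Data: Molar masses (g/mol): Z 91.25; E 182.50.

6.32 mol

n(Z) = 375 / 91.25 = 4.110 mol
n(E) = 778 / 182.50 = 4.263 mol
n(X) via (i) = (1/2)×4.110 = 2.055 mol
n(X) via (ii) = (2/2)×4.263 = 4.263 mol
total n(X) = 2.055 + 4.263 = 6.318 mol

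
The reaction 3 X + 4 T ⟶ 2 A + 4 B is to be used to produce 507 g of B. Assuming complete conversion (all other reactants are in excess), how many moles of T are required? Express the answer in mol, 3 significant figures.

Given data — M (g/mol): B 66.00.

7.68 mol

n(B) = 507 / 66.00 = 7.682 mol
n(T) = (4/4) × 7.682 = 7.682 mol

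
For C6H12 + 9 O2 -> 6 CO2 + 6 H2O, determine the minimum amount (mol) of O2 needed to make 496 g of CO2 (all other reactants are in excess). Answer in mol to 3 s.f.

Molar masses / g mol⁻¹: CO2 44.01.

n(CO2) = 496 / 44.01 = 11.27 mol
n(O2) = (9/6) × 11.27 = 16.91 mol

16.9 mol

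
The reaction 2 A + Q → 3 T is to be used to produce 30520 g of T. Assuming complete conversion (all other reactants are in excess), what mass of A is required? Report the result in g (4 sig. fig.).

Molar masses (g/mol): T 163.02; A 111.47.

13910 g

n(T) = 30520 / 163.02 = 187.2 mol
n(A) = (2/3) × 187.2 = 124.8 mol
mass = 124.8 × 111.47 = 13910 g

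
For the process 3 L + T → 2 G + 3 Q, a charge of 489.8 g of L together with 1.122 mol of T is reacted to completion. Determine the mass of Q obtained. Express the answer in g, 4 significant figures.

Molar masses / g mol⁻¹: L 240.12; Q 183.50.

374.3 g

n(L) = 489.8 / 240.12 = 2.040 mol
n(T) = 1.122 mol
n/ν for L = 2.040/3 = 0.6800
n/ν for T = 1.122/1 = 1.122
Smallest n/ν is L → limiting reagent.
n(Q) = (3/3) × 2.040 = 2.040 mol
mass = 2.040 × 183.50 = 374.3 g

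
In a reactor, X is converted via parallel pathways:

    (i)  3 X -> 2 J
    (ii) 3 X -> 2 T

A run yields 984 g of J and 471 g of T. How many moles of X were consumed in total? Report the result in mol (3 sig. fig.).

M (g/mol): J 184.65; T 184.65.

n(J) = 984 / 184.65 = 5.329 mol
n(T) = 471 / 184.65 = 2.551 mol
n(X) via (i) = (3/2)×5.329 = 7.994 mol
n(X) via (ii) = (3/2)×2.551 = 3.827 mol
total n(X) = 7.994 + 3.827 = 11.82 mol

11.8 mol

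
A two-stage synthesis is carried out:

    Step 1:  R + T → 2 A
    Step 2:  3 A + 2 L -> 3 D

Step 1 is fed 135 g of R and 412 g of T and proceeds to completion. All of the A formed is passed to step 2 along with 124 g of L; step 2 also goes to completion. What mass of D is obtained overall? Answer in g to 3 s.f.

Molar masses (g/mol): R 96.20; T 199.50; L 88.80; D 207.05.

Step 1:
n(R) = 135.0 / 96.20 = 1.403 mol
n(T) = 412.0 / 199.50 = 2.065 mol
n/ν for R = 1.403/1 = 1.403
n/ν for T = 2.065/1 = 2.065
Smallest n/ν is R → limiting reagent.
n(A) produced = (2/1) × 1.403 = 2.806 mol
Step 2:
n(A) available = 2.806 mol
n(L) = 124.0 / 88.80 = 1.396 mol
n/ν for A = 2.806/3 = 0.9353
n/ν for L = 1.396/2 = 0.6980
Smallest n/ν is L → limiting reagent.
n(D) = (3/2) × 1.396 = 2.094 mol
mass = 2.094 × 207.05 = 433.6 g

434 g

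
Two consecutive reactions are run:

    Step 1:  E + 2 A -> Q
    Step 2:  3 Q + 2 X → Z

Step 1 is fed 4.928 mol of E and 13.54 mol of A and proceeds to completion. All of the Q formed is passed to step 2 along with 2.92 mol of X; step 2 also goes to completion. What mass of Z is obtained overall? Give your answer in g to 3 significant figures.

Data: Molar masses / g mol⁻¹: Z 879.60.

1280 g

Step 1:
n(E) = 4.928 mol
n(A) = 13.54 mol
n/ν for E = 4.928/1 = 4.928
n/ν for A = 13.54/2 = 6.770
Smallest n/ν is E → limiting reagent.
n(Q) produced = (1/1) × 4.928 = 4.928 mol
Step 2:
n(Q) available = 4.928 mol
n(X) = 2.920 mol
n/ν for Q = 4.928/3 = 1.643
n/ν for X = 2.920/2 = 1.460
Smallest n/ν is X → limiting reagent.
n(Z) = (1/2) × 2.920 = 1.460 mol
mass = 1.460 × 879.60 = 1284 g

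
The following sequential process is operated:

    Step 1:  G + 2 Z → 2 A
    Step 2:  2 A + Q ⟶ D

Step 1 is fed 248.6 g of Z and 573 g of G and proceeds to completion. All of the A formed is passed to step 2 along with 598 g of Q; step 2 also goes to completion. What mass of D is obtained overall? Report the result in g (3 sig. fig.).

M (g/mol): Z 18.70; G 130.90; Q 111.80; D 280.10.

Step 1:
n(Z) = 248.6 / 18.70 = 13.29 mol
n(G) = 573.0 / 130.90 = 4.377 mol
n/ν for Z = 13.29/2 = 6.645
n/ν for G = 4.377/1 = 4.377
Smallest n/ν is G → limiting reagent.
n(A) produced = (2/1) × 4.377 = 8.754 mol
Step 2:
n(A) available = 8.754 mol
n(Q) = 598.0 / 111.80 = 5.349 mol
n/ν for A = 8.754/2 = 4.377
n/ν for Q = 5.349/1 = 5.349
Smallest n/ν is A → limiting reagent.
n(D) = (1/2) × 8.754 = 4.377 mol
mass = 4.377 × 280.10 = 1226 g

1230 g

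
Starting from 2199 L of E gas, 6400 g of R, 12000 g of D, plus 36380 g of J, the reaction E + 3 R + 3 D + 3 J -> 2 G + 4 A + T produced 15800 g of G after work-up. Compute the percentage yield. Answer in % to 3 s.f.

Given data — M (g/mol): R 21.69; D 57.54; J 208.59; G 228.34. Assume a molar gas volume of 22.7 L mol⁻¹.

n(E) = 2199 / 22.7 = 96.87 mol
n(R) = 6400 / 21.69 = 295.1 mol
n(D) = 12000 / 57.54 = 208.6 mol
n(J) = 36380 / 208.59 = 174.4 mol
n/ν for E = 96.87/1 = 96.87
n/ν for R = 295.1/3 = 98.37
n/ν for D = 208.6/3 = 69.53
n/ν for J = 174.4/3 = 58.13
Smallest n/ν is J → limiting reagent.
theoretical n(G) = (2/3) × 174.4 = 116.3 mol → 26560 g
% yield = 15800 / 26560 × 100 = 59.49 %

59.5 %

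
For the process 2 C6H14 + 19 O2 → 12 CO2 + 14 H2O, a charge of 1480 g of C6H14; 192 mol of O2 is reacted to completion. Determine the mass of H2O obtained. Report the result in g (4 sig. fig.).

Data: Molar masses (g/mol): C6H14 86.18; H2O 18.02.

n(C6H14) = 1480 / 86.18 = 17.17 mol
n(O2) = 192.0 mol
n/ν → C6H14: 8.585, O2: 10.11; C6H14 is limiting.
n(H2O) = (14/2) × 17.17 = 120.2 mol
mass = 120.2 × 18.02 = 2166 g

2166 g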